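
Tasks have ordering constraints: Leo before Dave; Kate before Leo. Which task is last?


Constraints: Leo before Dave; Kate before Leo
The last task can have nothing scheduled after it, so it must never appear on the left of a 'before'.
Tasks appearing before some other task: Leo, Kate.
The only task not in that list is Dave → it is last.

Dave


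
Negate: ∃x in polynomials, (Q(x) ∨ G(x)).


Original: ∃x (Q(x) ∨ G(x))
Rule: ¬∀→∃, ¬∃→∀, negate predicate.
Negation: ∀x (¬Q(x) ∧ ¬G(x))

∀x (¬Q(x) ∧ ¬G(x))


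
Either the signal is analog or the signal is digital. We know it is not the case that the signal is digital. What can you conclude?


Disjunctive syllogism: P ∨ Q, ¬P ⊢ Q
Disjunction: the signal is analog ∨ the signal is digital
We know it is not the case that the signal is digital.
By disjunctive syllogism, the other disjunct must be true.

The signal is analog


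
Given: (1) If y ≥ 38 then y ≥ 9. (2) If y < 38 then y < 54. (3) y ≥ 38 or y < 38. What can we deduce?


Constructive dilemma: (P → Q) ∧ (R → S), P ∨ R ⊢ Q ∨ S
Premise 1: y ≥ 38 → y ≥ 9
Premise 2: y < 38 → y < 54
Premise 3: y ≥ 38 ∨ y < 38
Case 1: Assuming y ≥ 38, then by Premise 1, y ≥ 9.
Case 2: Assuming y < 38, then by Premise 2, y < 54.
Since one of y ≥ 38 or y < 38 must hold, we get y ≥ 9 or y < 54.

y ≥ 9 or y < 54.


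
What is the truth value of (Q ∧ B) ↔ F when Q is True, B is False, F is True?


Q = True, B = False, F = True
Step 1: Q ∧ B = True AND False = False
Step 2: (False) ↔ F: true when both sides have same truth value.
Result: False ↔ True = False

False


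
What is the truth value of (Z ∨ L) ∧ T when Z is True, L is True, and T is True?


Z = True, L = True, T = True
Step 1: Z ∨ L = True OR True = True
Step 2: True ∧ T = True AND True = True
OR is true when at least one operand is true; AND requires both.

True


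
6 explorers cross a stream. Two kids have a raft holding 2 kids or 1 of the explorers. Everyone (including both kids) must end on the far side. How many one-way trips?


Per crossing of one of the explorers: kids→, one←, one of the explorers→, one← = 4 trips
6 × 4 = 24, + 1 final kids→ = 25
Minimum trips = 25

25


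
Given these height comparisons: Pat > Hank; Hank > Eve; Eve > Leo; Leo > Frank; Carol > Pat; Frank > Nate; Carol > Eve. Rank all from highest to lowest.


Constraints: Pat > Hank; Hank > Eve; Eve > Leo; Leo > Frank; Carol > Pat; Frank > Nate; Carol > Eve
Method: at each step, the next-highest is the one remaining person who never appears on the smaller side of a constraint between remaining people.
  Step 1: remaining {Carol, Pat, Hank, Leo, Frank, Eve, Nate}; on the smaller side: {Pat, Hank, Leo, Frank, Eve, Nate} → Carol is next (Carol > Pat; Carol > Eve).
  Step 2: remaining {Pat, Hank, Leo, Frank, Eve, Nate}; on the smaller side: {Hank, Leo, Frank, Eve, Nate} → Pat is next (Pat > Hank).
  Step 3: remaining {Hank, Leo, Frank, Eve, Nate}; on the smaller side: {Leo, Frank, Eve, Nate} → Hank is next (Hank > Eve).
  Step 4: remaining {Leo, Frank, Eve, Nate}; on the smaller side: {Leo, Frank, Nate} → Eve is next (Eve > Leo).
  Step 5: remaining {Leo, Frank, Nate}; on the smaller side: {Frank, Nate} → Leo is next (Leo > Frank).
  Step 6: remaining {Frank, Nate}; on the smaller side: {Nate} → Frank is next (Frank > Nate).
  Step 7: only Nate remains → lowest.
Final ranking (highest to lowest):

Carol > Pat > Hank > Eve > Leo > Frank > Nate


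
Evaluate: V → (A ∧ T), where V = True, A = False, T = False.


V = True, A = False, T = False
Step 1: A ∧ T = False AND False = False
Step 2: V → (False): false only when V=True and consequent=False.
Result: False

False


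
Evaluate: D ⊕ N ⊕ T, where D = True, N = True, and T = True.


D = True, N = True, T = True
Step 1: D ⊕ N = True XOR True = False
Step 2: False ⊕ T = False XOR True = True
XOR is true when an odd number of operands are true.

True


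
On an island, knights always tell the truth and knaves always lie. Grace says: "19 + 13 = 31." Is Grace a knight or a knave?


Statement: "19 + 13 = 31."
Actual: 19 + 13 = 32
Claimed: 31
Statement is FALSE → Grace lies → Knave

Knave


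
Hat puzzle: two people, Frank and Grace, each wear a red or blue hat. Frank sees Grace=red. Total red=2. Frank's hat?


Total red = 2, Grace = red
Red accounted for: 1
Remaining for Frank: 1
Frank's hat is red.

red


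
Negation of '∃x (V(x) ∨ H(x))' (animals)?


Original: ∃x (V(x) ∨ H(x))
Rule: ¬∀→∃, ¬∃→∀, negate predicate.
Negation: ∀x (¬V(x) ∧ ¬H(x))

∀x (¬V(x) ∧ ¬H(x))


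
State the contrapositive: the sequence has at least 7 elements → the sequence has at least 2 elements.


Original: If the sequence has at least 7 elements, then the sequence has at least 2 elements
Contrapositive: If ¬Q, then ¬P
Negate Q: not (the sequence has at least 2 elements)
Negate P: not (the sequence has at least 7 elements)

If not (the sequence has at least 2 elements), then not (the sequence has at least 7 elements).


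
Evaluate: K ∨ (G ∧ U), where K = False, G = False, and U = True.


K = False, G = False, U = True
Step 1: G ∧ U = False AND True = False
Step 2: K ∨ False = False OR False = False
AND evaluated first (higher precedence); then OR applied.

False


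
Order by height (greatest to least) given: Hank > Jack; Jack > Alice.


Constraints: Hank > Jack; Jack > Alice
Method: at each step, the next-highest is the one remaining person who never appears on the smaller side of a constraint between remaining people.
  Step 1: remaining {Jack, Alice, Hank}; on the smaller side: {Jack, Alice} → Hank is next (Hank > Jack).
  Step 2: remaining {Jack, Alice}; on the smaller side: {Alice} → Jack is next (Jack > Alice).
  Step 3: only Alice remains → lowest.
Final ranking (highest to lowest):

Hank > Jack > Alice


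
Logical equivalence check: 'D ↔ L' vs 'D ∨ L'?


Expression 1: D ↔ L
Expression 2: D ∨ L
Truth table (D L | Expr1 Expr2):
  T T |   T     T
  T F |   F     T   ← differ
  F T |   F     T   ← differ
  F F |   T     F   ← differ
Counterexample: D=T, L=F gives Expr1 = F but Expr2 = T, so the expressions are NOT logically equivalent.

No


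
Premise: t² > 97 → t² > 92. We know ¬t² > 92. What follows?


Modus tollens: P → Q, ¬Q ⊢ ¬P
P: t² > 97
Q: t² > 92
We have P → Q and Q is false.
By modus tollens, P must be false.

It is not the case that t² > 97


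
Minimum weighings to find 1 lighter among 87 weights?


Each weighing has 3 outcomes (left heavy / balance / right heavy), so k weighings distinguish at most 3^k cases; splitting into three near-equal groups achieves this.
Need 3^k ≥ 87: 3^4 = 81 < 87 ≤ 3^5 = 243
k = ⌈log₃(87)⌉ = 5

5


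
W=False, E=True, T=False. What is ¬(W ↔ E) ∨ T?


W = False, E = True, T = False
Expression: ¬(W ↔ E) ∨ T
Step 1: W ↔ E = (False iff True) = False
Step 2: ¬(W ↔ E) = NOT False = True
Step 3: (True) ∨ T = True OR False = True

True


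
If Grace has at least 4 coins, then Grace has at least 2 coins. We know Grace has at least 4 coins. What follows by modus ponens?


Modus ponens: P → Q, P ⊢ Q
P: Grace has at least 4 coins
Q: Grace has at least 2 coins
We have P → Q and P is true.
By modus ponens, Q must be true.

Grace has at least 2 coins


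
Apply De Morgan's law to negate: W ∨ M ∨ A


De Morgan's law: ¬(P ∨ Q ∨ R) ≡ ¬P ∧ ¬Q ∧ ¬R
¬(W ∨ M ∨ A) = ¬W ∧ ¬M ∧ ¬A

¬W ∧ ¬M ∧ ¬A


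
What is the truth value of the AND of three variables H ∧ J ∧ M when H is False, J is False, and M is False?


H = False, J = False, M = False
Step 1: H ∧ J = False AND False = False
Step 2: (False) ∧ M = (False) AND False = False
AND is true only when ALL operands are true.

False


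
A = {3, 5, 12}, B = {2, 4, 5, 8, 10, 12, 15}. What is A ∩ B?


A = {3, 5, 12}
B = {2, 4, 5, 8, 10, 12, 15}
Operation: intersection
Elements in both: 5, 12

{5, 12}


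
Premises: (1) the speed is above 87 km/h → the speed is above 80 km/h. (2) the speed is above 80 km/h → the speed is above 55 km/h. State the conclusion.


Hypothetical syllogism: P → Q, Q → R ⊢ P → R
Premise 1: the speed is above 87 km/h → the speed is above 80 km/h
Premise 2: the speed is above 80 km/h → the speed is above 55 km/h
Chain the implications: the middle term (the speed is above 80 km/h) links the two.
Conclusion: If the speed is above 87 km/h, then the speed is above 55 km/h.

If the speed is above 87 km/h, then the speed is above 55 km/h.


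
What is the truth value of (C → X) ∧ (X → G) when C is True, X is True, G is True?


C = True, X = True, G = True
Step 1: C → X is false only when C=True and X=False. Result: True
Step 2: X → G is false only when X=True and G=False. Result: True
Step 3: True ∧ True = True

True


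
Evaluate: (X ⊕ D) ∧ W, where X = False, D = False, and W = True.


X = False, D = False, W = True
Step 1: X ⊕ D = False XOR False = False
Step 2: False ∧ W = False AND True = False
XOR true when exactly one of X,D is true; then AND with W.

False


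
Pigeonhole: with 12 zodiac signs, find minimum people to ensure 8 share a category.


Pigeonhole: to guarantee k in one of n categories, need (k-1)×n + 1.
k = 8, n = 12
Minimum = (8-1) × 12 + 1 = 7 × 12 + 1

85


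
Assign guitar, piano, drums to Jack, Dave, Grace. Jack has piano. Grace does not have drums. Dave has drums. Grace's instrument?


From clues:
  Jack → piano
  Dave → drums
By elimination, Grace gets the remaining.

guitar


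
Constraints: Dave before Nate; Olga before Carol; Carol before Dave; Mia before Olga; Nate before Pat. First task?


Constraints: Dave before Nate; Olga before Carol; Carol before Dave; Mia before Olga; Nate before Pat
The first task can have nothing scheduled before it, so it must never appear on the right of a 'before'.
Tasks appearing after some 'before': Nate, Carol, Dave, Olga, Pat.
The only task not in that list is Mia → it is first.

Mia


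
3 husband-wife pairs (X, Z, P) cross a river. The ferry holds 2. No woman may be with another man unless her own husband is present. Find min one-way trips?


Label couples X, Z, P (H = husband, W = wife).
Counting alone: 6 people, the ferry carries 2 and someone must bring it back, so each round trip nets at most +1 on the far side until the last crossing → at least 9 trips. The jealousy constraint makes 9 impossible; the shortest valid schedule has 11:
1. WX+WZ →  (far: WX,WZ; near: HX,HZ,HP,WP)
2. WX ←       (far: WZ; near: HX,HZ,HP,WX,WP)
3. WX+WP →  (far: WX,WZ,WP; near: HX,HZ,HP)
4. WX ←       (far: WZ,WP; near: HX,HZ,HP,WX)
5. HZ+HP →  (far: HZ,WZ,HP,WP; near: HX,WX)
6. HZ+WZ ←  (far: HP,WP; near: HX,WX,HZ,WZ)
7. HX+HZ →  (far: HX,HZ,HP,WP; near: WX,WZ)
8. WP ←       (far: HX,HZ,HP; near: WX,WZ,WP)
9. WX+WZ →  (far: HX,WX,HZ,WZ,HP; near: WP)
10. HP ←      (far: HX,WX,HZ,WZ; near: HP,WP)
11. HP+WP → (far: all six; near: empty)
In every state each wife is either with her husband or with no other man.
Minimum trips = 11

11


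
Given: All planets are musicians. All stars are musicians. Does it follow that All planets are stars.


Premise 1: All planets are musicians.
Premise 2: All stars are musicians.
Conclusion: All planets are stars.
Fallacy: undistributed middle. musicians is predicate in both.
Counterexample: planets and stars could be disjoint subsets of musicians.

Invalid


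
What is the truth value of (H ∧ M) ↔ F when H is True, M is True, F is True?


H = True, M = True, F = True
Step 1: H ∧ M = True AND True = True
Step 2: (True) ↔ F: true when both sides have same truth value.
Result: True ↔ True = True

True


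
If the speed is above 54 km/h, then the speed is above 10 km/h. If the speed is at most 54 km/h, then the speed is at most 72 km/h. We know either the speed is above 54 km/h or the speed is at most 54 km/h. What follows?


Constructive dilemma: (P → Q) ∧ (R → S), P ∨ R ⊢ Q ∨ S
Premise 1: the speed is above 54 km/h → the speed is above 10 km/h
Premise 2: the speed is at most 54 km/h → the speed is at most 72 km/h
Premise 3: the speed is above 54 km/h ∨ the speed is at most 54 km/h
Case 1: Assuming the speed is above 54 km/h, then by Premise 1, the speed is above 10 km/h.
Case 2: Assuming the speed is at most 54 km/h, then by Premise 2, the speed is at most 72 km/h.
Since one of the speed is above 54 km/h or the speed is at most 54 km/h must hold, we get the speed is above 10 km/h or the speed is at most 72 km/h.

The speed is above 10 km/h or the speed is at most 72 km/h.


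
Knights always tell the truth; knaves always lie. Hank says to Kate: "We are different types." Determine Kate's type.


Hank says: "We are different types."
Case 1: Hank is a Knight (truth-teller)
  Statement is true → they ARE different → Kate is a Knave
Case 2: Hank is a Knave (liar)
  Statement is false → they are NOT different → Kate is a Knave
In both cases, Kate is a Knave.

Knave


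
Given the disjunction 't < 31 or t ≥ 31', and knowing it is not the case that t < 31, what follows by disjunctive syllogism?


Disjunctive syllogism: P ∨ Q, ¬P ⊢ Q
Disjunction: t < 31 ∨ t ≥ 31
We know it is not the case that t < 31.
By disjunctive syllogism, the other disjunct must be true.

t ≥ 31


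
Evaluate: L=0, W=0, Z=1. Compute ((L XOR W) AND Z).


L XOR W = 0^0 = 0
0 AND 1 = 0

0


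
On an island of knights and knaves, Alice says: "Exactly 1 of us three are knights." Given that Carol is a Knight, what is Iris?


Alice claims exactly 1 knights among Alice, Carol, Iris.
Given: Carol is a Knight.

Case 1: Alice is a Knight (tells truth)
  Then exactly 1 of the three are knights.
  Counting Alice, Carol: 2 knight(s) so far. Need -1 more → impossible.
Case 2: Alice is a Knave (lies)
  Then the count is NOT 1.
  If Iris = Knave, count = 1 = 1 → claim would be true, contradicts lie.
  If Iris = Knight, count = 2 ≠ 1 → lie confirmed ✓

Iris is a Knight.

Knight


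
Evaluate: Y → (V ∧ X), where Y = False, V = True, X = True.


Y = False, V = True, X = True
Step 1: V ∧ X = True AND True = True
Step 2: Y → (True): false only when Y=True and consequent=False.
Result: True

True


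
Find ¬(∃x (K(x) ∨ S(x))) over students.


Original: ∃x (K(x) ∨ S(x))
Rule: ¬∀→∃, ¬∃→∀, negate predicate.
Negation: ∀x (¬K(x) ∧ ¬S(x))

∀x (¬K(x) ∧ ¬S(x))


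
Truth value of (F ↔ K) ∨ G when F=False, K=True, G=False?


F = False, K = True, G = False
Expression: (F ↔ K) ∨ G
Step 1: F ↔ K = (False iff True) (true when values match) = False
Step 2: (False) ∨ G = False OR False = False

False


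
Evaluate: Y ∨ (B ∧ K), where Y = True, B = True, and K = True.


Y = True, B = True, K = True
Step 1: B ∧ K = True AND True = True
Step 2: Y ∨ True = True OR True = True
AND evaluated first (higher precedence); then OR applied.

True


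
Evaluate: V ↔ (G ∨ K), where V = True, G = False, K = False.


V = True, G = False, K = False
Step 1: G ∨ K = False OR False = False
Step 2: V ↔ (False): true when both sides have same truth value.
Result: True ↔ False = False

False


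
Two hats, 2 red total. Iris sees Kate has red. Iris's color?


Total red = 2, Kate = red
Red accounted for: 1
Remaining for Iris: 1
Iris's hat is red.

red


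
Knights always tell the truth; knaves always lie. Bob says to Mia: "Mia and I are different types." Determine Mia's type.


Bob says: "Mia and I are different types."
Case 1: Bob is a Knight (truth-teller)
  Statement is true → they ARE different → Mia is a Knave
Case 2: Bob is a Knave (liar)
  Statement is false → they are NOT different → Mia is a Knave
In both cases, Mia is a Knave.

Knave


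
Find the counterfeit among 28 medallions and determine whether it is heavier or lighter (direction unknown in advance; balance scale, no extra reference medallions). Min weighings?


Let n = 28. 56 possibilities (n medallions × lighter/heavier); each weighing has 3 outcomes.
Bound for k weighings: say the first weighing puts j medallions on each pan. If it tips, the 2j weighed medallions remain suspects (each with a known direction) and k-1 weighings give 3^(k-1) outcomes; 3^(k-1) is odd, so 2j ≤ 3^(k-1) - 1. If it balances, the n - 2j unweighed medallions remain with direction unknown: 2(n - 2j) ≤ 3^(k-1) - 1 by the same parity argument. Adding, n ≤ (3^(k-1) - 1) + (3^(k-1) - 1)/2 = (3^k - 3)/2, and the classical three-group strategy achieves this (3 medallions in 2 weighings, 12 in 3, 39 in 4, 120 in 5).
So we need the smallest k with (3^k - 3)/2 ≥ 28.
k = 3: (3^3 - 3)/2 = 12 < 28 ✗
k = 4: (3^4 - 3)/2 = 39 ≥ 28 ✓

4


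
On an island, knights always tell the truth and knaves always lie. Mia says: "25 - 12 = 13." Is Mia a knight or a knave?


Statement: "25 - 12 = 13."
Actual: 25 - 12 = 13
Claimed: 13
Statement is TRUE → Mia tells the truth → Knight

Knight


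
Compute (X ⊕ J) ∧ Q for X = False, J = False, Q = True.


X = False, J = False, Q = True
Step 1: X ⊕ J = False XOR False = False
Step 2: False ∧ Q = False AND True = False
XOR true when exactly one of X,J is true; then AND with Q.

False


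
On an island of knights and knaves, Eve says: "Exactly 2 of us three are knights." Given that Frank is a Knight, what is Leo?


Eve claims exactly 2 knights among Eve, Frank, Leo.
Given: Frank is a Knight.

Case 1: Eve is a Knight (tells truth)
  Then exactly 2 of the three are knights.
  Counting Eve, Frank: 2 knight(s) so far. Need 0 more → Leo = Knave.
Case 2: Eve is a Knave (lies)
  Then the count is NOT 2.
  If Leo = Knight, count = 2 = 2 → claim would be true, contradicts lie.
  If Leo = Knave, count = 1 ≠ 2 → lie confirmed ✓

Leo is a Knave.

Knave


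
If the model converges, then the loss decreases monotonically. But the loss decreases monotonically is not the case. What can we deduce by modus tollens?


Modus tollens: P → Q, ¬Q ⊢ ¬P
P: the model converges
Q: the loss decreases monotonically
We have P → Q and Q is false.
By modus tollens, P must be false.

It is not the case that the model converges


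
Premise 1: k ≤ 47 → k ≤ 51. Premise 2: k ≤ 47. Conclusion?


Modus ponens: P → Q, P ⊢ Q
P: k ≤ 47
Q: k ≤ 51
We have P → Q and P is true.
By modus ponens, Q must be true.

k ≤ 51


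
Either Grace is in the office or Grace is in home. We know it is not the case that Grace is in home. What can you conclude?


Disjunctive syllogism: P ∨ Q, ¬P ⊢ Q
Disjunction: Grace is in the office ∨ Grace is in home
We know it is not the case that Grace is in home.
By disjunctive syllogism, the other disjunct must be true.

Grace is in the office


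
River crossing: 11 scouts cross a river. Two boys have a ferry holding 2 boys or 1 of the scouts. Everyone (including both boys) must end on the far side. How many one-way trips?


Per crossing of one of the scouts: boys→, one←, one of the scouts→, one← = 4 trips
11 × 4 = 44, + 1 final boys→ = 45
Minimum trips = 45

45


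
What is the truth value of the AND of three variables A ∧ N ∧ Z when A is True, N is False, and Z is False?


A = True, N = False, Z = False
Step 1: A ∧ N = True AND False = False
Step 2: (False) ∧ Z = (False) AND False = False
AND is true only when ALL operands are true.

False


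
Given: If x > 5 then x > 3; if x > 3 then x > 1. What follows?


Hypothetical syllogism: P → Q, Q → R ⊢ P → R
Premise 1: x > 5 → x > 3
Premise 2: x > 3 → x > 1
Chain the implications: the middle term (x > 3) links the two.
Conclusion: If x > 5, then x > 1.

If x > 5, then x > 1.


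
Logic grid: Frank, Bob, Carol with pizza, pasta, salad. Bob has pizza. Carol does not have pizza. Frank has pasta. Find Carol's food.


From clues:
  Bob → pizza
  Frank → pasta
By elimination, Carol gets the remaining.

salad


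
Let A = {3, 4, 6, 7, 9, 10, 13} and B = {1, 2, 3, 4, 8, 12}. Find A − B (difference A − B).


A = {3, 4, 6, 7, 9, 10, 13}
B = {1, 2, 3, 4, 8, 12}
Operation: difference A − B
In A but not B: 6, 7, 9, 10, 13

{6, 7, 9, 10, 13}


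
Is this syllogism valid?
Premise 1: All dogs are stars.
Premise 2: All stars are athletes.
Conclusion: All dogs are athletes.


Premise 1: All dogs are stars.
Premise 2: All stars are athletes.
Conclusion: All dogs are athletes.
Barbara syllogism (AAA-1): All A are B, All B are C → All A are C.
Middle term (stars) distributed in premise 2.

Valid


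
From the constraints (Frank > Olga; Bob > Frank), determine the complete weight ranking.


Constraints: Frank > Olga; Bob > Frank
Method: at each step, the next-highest is the one remaining person who never appears on the smaller side of a constraint between remaining people.
  Step 1: remaining {Frank, Olga, Bob}; on the smaller side: {Frank, Olga} → Bob is next (Bob > Frank).
  Step 2: remaining {Frank, Olga}; on the smaller side: {Olga} → Frank is next (Frank > Olga).
  Step 3: only Olga remains → lowest.
Final ranking (highest to lowest):

Bob > Frank > Olga


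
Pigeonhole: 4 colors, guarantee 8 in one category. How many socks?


Pigeonhole: to guarantee k in one of n categories, need (k-1)×n + 1.
k = 8, n = 4
Minimum = (8-1) × 4 + 1 = 7 × 4 + 1

29


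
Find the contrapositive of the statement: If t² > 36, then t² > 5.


Original: If t² > 36, then t² > 5
Contrapositive: If ¬Q, then ¬P
Negate Q: not (t² > 5)
Negate P: not (t² > 36)

If not (t² > 5), then not (t² > 36).


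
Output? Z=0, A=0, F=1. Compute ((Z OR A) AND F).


Z OR A = 0|0 = 0
0 AND 1 = 0

0


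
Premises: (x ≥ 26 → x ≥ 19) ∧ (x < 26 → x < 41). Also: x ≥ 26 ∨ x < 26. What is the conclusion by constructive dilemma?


Constructive dilemma: (P → Q) ∧ (R → S), P ∨ R ⊢ Q ∨ S
Premise 1: x ≥ 26 → x ≥ 19
Premise 2: x < 26 → x < 41
Premise 3: x ≥ 26 ∨ x < 26
Case 1: Assuming x ≥ 26, then by Premise 1, x ≥ 19.
Case 2: Assuming x < 26, then by Premise 2, x < 41.
Since one of x ≥ 26 or x < 26 must hold, we get x ≥ 19 or x < 41.

x ≥ 19 or x < 41.


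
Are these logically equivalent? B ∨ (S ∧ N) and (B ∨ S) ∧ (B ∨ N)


Expression 1: B ∨ (S ∧ N)
Expression 2: (B ∨ S) ∧ (B ∨ N)
Truth table (B S N | Expr1 Expr2):
  T T T |   T     T
  T T F |   T     T
  T F T |   T     T
  T F F |   T     T
  F T T |   T     T
  F T F |   F     F
  F F T |   F     F
  F F F |   F     F
All 8 rows agree, so the expressions are logically equivalent.

Yes


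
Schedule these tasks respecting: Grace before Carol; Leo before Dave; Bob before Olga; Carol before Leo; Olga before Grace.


Constraints: Grace before Carol; Leo before Dave; Bob before Olga; Carol before Leo; Olga before Grace
Method: repeatedly schedule the remaining task that has no remaining task required before it.
  Step 1: remaining {Dave, Carol, Grace, Olga, Bob, Leo}; every task except Bob still has a predecessor pending → schedule Bob.
  Step 2: remaining {Dave, Carol, Grace, Olga, Leo}; every task except Olga still has a predecessor pending → schedule Olga.
  Step 3: remaining {Dave, Carol, Grace, Leo}; every task except Grace still has a predecessor pending → schedule Grace.
  Step 4: remaining {Dave, Carol, Leo}; every task except Carol still has a predecessor pending → schedule Carol.
  Step 5: remaining {Dave, Leo}; every task except Leo still has a predecessor pending → schedule Leo.
  Step 6: only Dave remains → schedule Dave.
Resulting order:

Bob → Olga → Grace → Carol → Leo → Dave


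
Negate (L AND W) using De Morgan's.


De Morgan's law: ¬(P ∧ Q) ≡ ¬P ∨ ¬Q
¬(L ∧ W) = ¬L ∨ ¬W

¬L ∨ ¬W


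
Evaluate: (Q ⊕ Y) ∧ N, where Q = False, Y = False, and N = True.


Q = False, Y = False, N = True
Step 1: Q ⊕ Y = False XOR False = False
Step 2: False ∧ N = False AND True = False
XOR true when exactly one of Q,Y is true; then AND with N.

False


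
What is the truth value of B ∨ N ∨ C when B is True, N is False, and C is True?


B = True, N = False, C = True
Step 1: B ∨ N = True OR False = True
Step 2: True ∨ C = True OR True = True
OR is true when at least one operand is true.

True


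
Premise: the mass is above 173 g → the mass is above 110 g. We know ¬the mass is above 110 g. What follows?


Modus tollens: P → Q, ¬Q ⊢ ¬P
P: the mass is above 173 g
Q: the mass is above 110 g
We have P → Q and Q is false.
By modus tollens, P must be false.

It is not the case that the mass is above 173 g


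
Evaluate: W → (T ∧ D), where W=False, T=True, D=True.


W = False, T = True, D = True
Expression: W → (T ∧ D)
Step 1: T ∧ D = True AND True = True
Step 2: W → (True) = False → True = True

True


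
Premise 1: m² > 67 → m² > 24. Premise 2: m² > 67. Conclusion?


Modus ponens: P → Q, P ⊢ Q
P: m² > 67
Q: m² > 24
We have P → Q and P is true.
By modus ponens, Q must be true.

m² > 24


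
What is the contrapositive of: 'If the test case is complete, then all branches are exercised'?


Original: If the test case is complete, then all branches are exercised
Contrapositive: If ¬Q, then ¬P
Negate Q: not (all branches are exercised)
Negate P: not (the test case is complete)

If not (all branches are exercised), then not (the test case is complete).


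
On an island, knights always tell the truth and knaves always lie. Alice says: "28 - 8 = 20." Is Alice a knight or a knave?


Statement: "28 - 8 = 20."
Actual: 28 - 8 = 20
Claimed: 20
Statement is TRUE → Alice tells the truth → Knight

Knight


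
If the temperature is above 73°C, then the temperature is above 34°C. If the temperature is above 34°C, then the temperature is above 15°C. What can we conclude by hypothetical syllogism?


Hypothetical syllogism: P → Q, Q → R ⊢ P → R
Premise 1: the temperature is above 73°C → the temperature is above 34°C
Premise 2: the temperature is above 34°C → the temperature is above 15°C
Chain the implications: the middle term (the temperature is above 34°C) links the two.
Conclusion: If the temperature is above 73°C, then the temperature is above 15°C.

If the temperature is above 73°C, then the temperature is above 15°C.


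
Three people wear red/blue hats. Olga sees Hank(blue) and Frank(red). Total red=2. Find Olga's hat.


Total red = 2, seen red = 1
Own red = 2 - 1 = 1
Olga's hat is red.

red


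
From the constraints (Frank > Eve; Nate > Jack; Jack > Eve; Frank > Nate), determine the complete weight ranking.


Constraints: Frank > Eve; Nate > Jack; Jack > Eve; Frank > Nate
Method: at each step, the next-highest is the one remaining person who never appears on the smaller side of a constraint between remaining people.
  Step 1: remaining {Nate, Eve, Frank, Jack}; on the smaller side: {Nate, Eve, Jack} → Frank is next (Frank > Eve; Frank > Nate).
  Step 2: remaining {Nate, Eve, Jack}; on the smaller side: {Eve, Jack} → Nate is next (Nate > Jack).
  Step 3: remaining {Eve, Jack}; on the smaller side: {Eve} → Jack is next (Jack > Eve).
  Step 4: only Eve remains → lowest.
Final ranking (highest to lowest):

Frank > Nate > Jack > Eve


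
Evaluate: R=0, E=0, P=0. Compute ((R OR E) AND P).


R OR E = 0|0 = 0
0 AND 0 = 0

0


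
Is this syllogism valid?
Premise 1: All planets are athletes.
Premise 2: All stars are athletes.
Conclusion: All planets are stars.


Premise 1: All planets are athletes.
Premise 2: All stars are athletes.
Conclusion: All planets are stars.
Fallacy: undistributed middle. athletes is predicate in both.
Counterexample: planets and stars could be disjoint subsets of athletes.

Invalid


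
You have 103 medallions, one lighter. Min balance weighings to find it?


Each weighing has 3 outcomes (left heavy / balance / right heavy), so k weighings distinguish at most 3^k cases; splitting into three near-equal groups achieves this.
Need 3^k ≥ 103: 3^4 = 81 < 103 ≤ 3^5 = 243
k = ⌈log₃(103)⌉ = 5

5


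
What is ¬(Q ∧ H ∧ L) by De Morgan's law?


De Morgan's law: ¬(P ∧ Q ∧ R) ≡ ¬P ∨ ¬Q ∨ ¬R
¬(Q ∧ H ∧ L) = ¬Q ∨ ¬H ∨ ¬L

¬Q ∨ ¬H ∨ ¬L


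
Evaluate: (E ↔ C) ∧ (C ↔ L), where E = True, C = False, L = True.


E = True, C = False, L = True
Step 1: E ↔ C is true when E and C have the same value. Result: False
Step 2: C ↔ L is true when C and L have the same value. Result: False
Step 3: False ∧ False = False

False


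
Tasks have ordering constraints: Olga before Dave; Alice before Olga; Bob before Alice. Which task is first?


Constraints: Olga before Dave; Alice before Olga; Bob before Alice
The first task can have nothing scheduled before it, so it must never appear on the right of a 'before'.
Tasks appearing after some 'before': Dave, Olga, Alice.
The only task not in that list is Bob → it is first.

Bob


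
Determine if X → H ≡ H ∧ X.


Expression 1: X → H
Expression 2: H ∧ X
Truth table (X H | Expr1 Expr2):
  T T |   T     T
  T F |   F     F
  F T |   T     F   ← differ
  F F |   T     F   ← differ
Counterexample: X=F, H=T gives Expr1 = T but Expr2 = F, so the expressions are NOT logically equivalent.

No


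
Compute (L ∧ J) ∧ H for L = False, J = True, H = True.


L = False, J = True, H = True
Step 1: L ∧ J = False AND True = False
Step 2: False ∧ H = False AND True = False
AND is true only when ALL operands are true.

False


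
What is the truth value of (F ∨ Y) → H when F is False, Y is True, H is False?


F = False, Y = True, H = False
Step 1: F ∨ Y = False OR True = True
Step 2: (True) → H: false only when antecedent=True and H=False.
Result: False

False


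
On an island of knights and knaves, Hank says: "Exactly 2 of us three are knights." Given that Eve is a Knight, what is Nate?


Hank claims exactly 2 knights among Hank, Eve, Nate.
Given: Eve is a Knight.

Case 1: Hank is a Knight (tells truth)
  Then exactly 2 of the three are knights.
  Counting Hank, Eve: 2 knight(s) so far. Need 0 more → Nate = Knave.
Case 2: Hank is a Knave (lies)
  Then the count is NOT 2.
  If Nate = Knight, count = 2 = 2 → claim would be true, contradicts lie.
  If Nate = Knave, count = 1 ≠ 2 → lie confirmed ✓

Nate is a Knave.

Knave


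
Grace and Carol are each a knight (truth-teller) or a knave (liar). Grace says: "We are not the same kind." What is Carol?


Grace says: "We are not the same kind."
Case 1: Grace is a Knight (truth-teller)
  Statement is true → they ARE different → Carol is a Knave
Case 2: Grace is a Knave (liar)
  Statement is false → they are NOT different → Carol is a Knave
In both cases, Carol is a Knave.

Knave


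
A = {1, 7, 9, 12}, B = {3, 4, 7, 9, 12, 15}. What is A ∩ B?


A = {1, 7, 9, 12}
B = {3, 4, 7, 9, 12, 15}
Operation: intersection
Elements in both: 7, 9, 12

{7, 9, 12}


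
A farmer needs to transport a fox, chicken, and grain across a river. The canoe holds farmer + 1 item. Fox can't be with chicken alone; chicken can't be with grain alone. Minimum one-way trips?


1. farmer+chicken → 2. farmer ← 3. farmer+fox → 4. farmer+chicken ← 5. farmer+grain → 6. farmer ← 7. farmer+chicken →
Minimum trips = 7

7


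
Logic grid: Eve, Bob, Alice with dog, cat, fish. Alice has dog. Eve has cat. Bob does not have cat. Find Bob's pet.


From clues:
  Alice → dog
  Eve → cat
By elimination, Bob gets the remaining.

fish


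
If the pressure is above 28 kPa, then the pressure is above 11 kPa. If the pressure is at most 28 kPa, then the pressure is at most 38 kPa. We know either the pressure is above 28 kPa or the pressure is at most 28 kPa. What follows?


Constructive dilemma: (P → Q) ∧ (R → S), P ∨ R ⊢ Q ∨ S
Premise 1: the pressure is above 28 kPa → the pressure is above 11 kPa
Premise 2: the pressure is at most 28 kPa → the pressure is at most 38 kPa
Premise 3: the pressure is above 28 kPa ∨ the pressure is at most 28 kPa
Case 1: Assuming the pressure is above 28 kPa, then by Premise 1, the pressure is above 11 kPa.
Case 2: Assuming the pressure is at most 28 kPa, then by Premise 2, the pressure is at most 38 kPa.
Since one of the pressure is above 28 kPa or the pressure is at most 28 kPa must hold, we get the pressure is above 11 kPa or the pressure is at most 38 kPa.

The pressure is above 11 kPa or the pressure is at most 38 kPa.


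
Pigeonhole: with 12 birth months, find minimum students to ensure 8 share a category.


Pigeonhole: to guarantee k in one of n categories, need (k-1)×n + 1.
k = 8, n = 12
Minimum = (8-1) × 12 + 1 = 7 × 12 + 1

85


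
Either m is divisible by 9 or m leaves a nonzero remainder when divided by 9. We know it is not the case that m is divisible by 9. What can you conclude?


Disjunctive syllogism: P ∨ Q, ¬P ⊢ Q
Disjunction: m is divisible by 9 ∨ m leaves a nonzero remainder when divided by 9
We know it is not the case that m is divisible by 9.
By disjunctive syllogism, the other disjunct must be true.

m leaves a nonzero remainder when divided by 9


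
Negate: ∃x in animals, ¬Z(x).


Original: ∃x ¬Z(x)
Rule: ¬∀→∃, ¬∃→∀, negate predicate.
Negation: ∀x Z(x)

∀x Z(x)


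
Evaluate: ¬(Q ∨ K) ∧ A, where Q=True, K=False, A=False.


Q = True, K = False, A = False
Expression: ¬(Q ∨ K) ∧ A
Step 1: Q ∨ K = True OR False = True
Step 2: ¬(Q ∨ K) = NOT True = False
Step 3: (False) ∧ A = False AND False = False

False


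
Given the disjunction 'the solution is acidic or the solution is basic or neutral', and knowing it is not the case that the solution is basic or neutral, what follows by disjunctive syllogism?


Disjunctive syllogism: P ∨ Q, ¬P ⊢ Q
Disjunction: the solution is acidic ∨ the solution is basic or neutral
We know it is not the case that the solution is basic or neutral.
By disjunctive syllogism, the other disjunct must be true.

The solution is acidic


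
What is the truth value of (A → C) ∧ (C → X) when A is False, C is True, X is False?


A = False, C = True, X = False
Step 1: A → C is false only when A=True and C=False. Result: True
Step 2: C → X is false only when C=True and X=False. Result: False
Step 3: True ∧ False = False

False


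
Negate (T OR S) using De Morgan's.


De Morgan's law: ¬(P ∨ Q) ≡ ¬P ∧ ¬Q
¬(T ∨ S) = ¬T ∧ ¬S

¬T ∧ ¬S


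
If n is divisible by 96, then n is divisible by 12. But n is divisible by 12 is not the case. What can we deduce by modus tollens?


Modus tollens: P → Q, ¬Q ⊢ ¬P
P: n is divisible by 96
Q: n is divisible by 12
We have P → Q and Q is false.
By modus tollens, P must be false.

It is not the case that n is divisible by 96


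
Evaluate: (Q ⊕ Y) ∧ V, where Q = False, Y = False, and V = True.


Q = False, Y = False, V = True
Step 1: Q ⊕ Y = False XOR False = False
Step 2: False ∧ V = False AND True = False
XOR true when exactly one of Q,Y is true; then AND with V.

False


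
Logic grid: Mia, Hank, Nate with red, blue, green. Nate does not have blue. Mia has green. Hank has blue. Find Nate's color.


From clues:
  Hank → blue
  Mia → green
By elimination, Nate gets the remaining.

red


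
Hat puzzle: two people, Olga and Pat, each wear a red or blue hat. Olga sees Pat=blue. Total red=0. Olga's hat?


Total red = 0, Pat = blue
Red accounted for: 0
Remaining for Olga: 0
Olga's hat is blue.

blue


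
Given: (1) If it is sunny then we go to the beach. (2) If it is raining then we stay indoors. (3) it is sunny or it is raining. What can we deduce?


Constructive dilemma: (P → Q) ∧ (R → S), P ∨ R ⊢ Q ∨ S
Premise 1: it is sunny → we go to the beach
Premise 2: it is raining → we stay indoors
Premise 3: it is sunny ∨ it is raining
Case 1: Assuming it is sunny, then by Premise 1, we go to the beach.
Case 2: Assuming it is raining, then by Premise 2, we stay indoors.
Since one of it is sunny or it is raining must hold, we get we go to the beach or we stay indoors.

We go to the beach or we stay indoors.


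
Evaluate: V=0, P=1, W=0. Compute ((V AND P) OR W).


V AND P = 0&1 = 0
0 OR 0 = 0

0


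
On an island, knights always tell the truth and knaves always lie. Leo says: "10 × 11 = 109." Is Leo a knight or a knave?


Statement: "10 × 11 = 109."
Actual: 10 × 11 = 110
Claimed: 109
Statement is FALSE → Leo lies → Knave

Knave


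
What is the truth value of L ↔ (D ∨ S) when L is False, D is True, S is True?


L = False, D = True, S = True
Step 1: D ∨ S = True OR True = True
Step 2: L ↔ (True): true when both sides have same truth value.
Result: False ↔ True = False

False


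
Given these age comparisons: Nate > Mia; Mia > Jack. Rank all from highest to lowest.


Constraints: Nate > Mia; Mia > Jack
Method: at each step, the next-highest is the one remaining person who never appears on the smaller side of a constraint between remaining people.
  Step 1: remaining {Jack, Mia, Nate}; on the smaller side: {Jack, Mia} → Nate is next (Nate > Mia).
  Step 2: remaining {Jack, Mia}; on the smaller side: {Jack} → Mia is next (Mia > Jack).
  Step 3: only Jack remains → lowest.
Final ranking (highest to lowest):

Nate > Mia > Jack


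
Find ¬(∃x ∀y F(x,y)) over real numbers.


Original: ∃x ∀y F(x,y)
Rule: ¬∀→∃, ¬∃→∀, negate predicate.
Negation: ∀x ∃y ¬F(x,y)

∀x ∃y ¬F(x,y)


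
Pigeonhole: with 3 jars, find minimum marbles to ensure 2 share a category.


Pigeonhole: to guarantee k in one of n categories, need (k-1)×n + 1.
k = 2, n = 3
Minimum = (2-1) × 3 + 1 = 1 × 3 + 1

4


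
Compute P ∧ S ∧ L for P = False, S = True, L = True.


P = False, S = True, L = True
Step 1: P ∧ S = False AND True = False
Step 2: (False) ∧ L = (False) AND True = False
AND is true only when ALL operands are true.

False


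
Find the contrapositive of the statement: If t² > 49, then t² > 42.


Original: If t² > 49, then t² > 42
Contrapositive: If ¬Q, then ¬P
Negate Q: not (t² > 42)
Negate P: not (t² > 49)

If not (t² > 42), then not (t² > 49).


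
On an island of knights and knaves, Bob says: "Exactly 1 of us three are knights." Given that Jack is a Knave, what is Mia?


Bob claims exactly 1 knights among Bob, Jack, Mia.
Given: Jack is a Knave.

Case 1: Bob is a Knight (tells truth)
  Then exactly 1 of the three are knights.
  Counting Bob, Jack: 1 knight(s) so far. Need 0 more → Mia = Knave.
Case 2: Bob is a Knave (lies)
  Then the count is NOT 1.
  If Mia = Knight, count = 1 = 1 → claim would be true, contradicts lie.
  If Mia = Knave, count = 0 ≠ 1 → lie confirmed ✓

Mia is a Knave.

Knave


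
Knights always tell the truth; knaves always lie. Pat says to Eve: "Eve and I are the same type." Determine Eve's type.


Pat says: "Eve and I are the same type."
Case 1: Pat is a Knight (truth-teller)
  Statement is true → they ARE the same → Eve is also a Knight
Case 2: Pat is a Knave (liar)
  Statement is false → they are NOT the same → Eve is a Knight
In both cases, Eve is a Knight.

Knight


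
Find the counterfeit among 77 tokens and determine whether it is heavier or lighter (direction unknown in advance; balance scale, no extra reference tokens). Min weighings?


Let n = 77. 154 possibilities (n tokens × lighter/heavier); each weighing has 3 outcomes.
Bound for k weighings: say the first weighing puts j tokens on each pan. If it tips, the 2j weighed tokens remain suspects (each with a known direction) and k-1 weighings give 3^(k-1) outcomes; 3^(k-1) is odd, so 2j ≤ 3^(k-1) - 1. If it balances, the n - 2j unweighed tokens remain with direction unknown: 2(n - 2j) ≤ 3^(k-1) - 1 by the same parity argument. Adding, n ≤ (3^(k-1) - 1) + (3^(k-1) - 1)/2 = (3^k - 3)/2, and the classical three-group strategy achieves this (3 tokens in 2 weighings, 12 in 3, 39 in 4, 120 in 5).
So we need the smallest k with (3^k - 3)/2 ≥ 77.
k = 4: (3^4 - 3)/2 = 39 < 77 ✗
k = 5: (3^5 - 3)/2 = 120 ≥ 77 ✓

5
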